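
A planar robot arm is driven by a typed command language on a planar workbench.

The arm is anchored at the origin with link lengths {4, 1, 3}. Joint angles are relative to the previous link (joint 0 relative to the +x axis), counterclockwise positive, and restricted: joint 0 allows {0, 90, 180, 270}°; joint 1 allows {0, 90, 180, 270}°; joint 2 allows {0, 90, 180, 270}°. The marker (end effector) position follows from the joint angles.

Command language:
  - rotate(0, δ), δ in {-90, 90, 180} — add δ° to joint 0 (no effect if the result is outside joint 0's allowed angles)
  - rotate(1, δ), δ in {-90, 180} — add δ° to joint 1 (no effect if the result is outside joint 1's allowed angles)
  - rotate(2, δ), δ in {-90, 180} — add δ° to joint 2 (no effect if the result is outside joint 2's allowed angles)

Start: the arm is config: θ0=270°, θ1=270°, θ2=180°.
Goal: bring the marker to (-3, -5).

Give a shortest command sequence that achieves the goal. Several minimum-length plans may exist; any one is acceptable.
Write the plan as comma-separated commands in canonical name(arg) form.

rotate(2, 180), rotate(1, 180), rotate(2, -90), rotate(1, -90)

t0: config: θ0=270°, θ1=270°, θ2=180°
t=1 rotate(2, 180) ⇒ config: θ0=270°, θ1=270°, θ2=0°
t=2 rotate(1, 180) ⇒ config: θ0=270°, θ1=90°, θ2=0°
t=3 rotate(2, -90) ⇒ config: θ0=270°, θ1=90°, θ2=270°
t=4 rotate(1, -90) ⇒ config: θ0=270°, θ1=0°, θ2=270°
no 3-step plan works, so 4 is optimal.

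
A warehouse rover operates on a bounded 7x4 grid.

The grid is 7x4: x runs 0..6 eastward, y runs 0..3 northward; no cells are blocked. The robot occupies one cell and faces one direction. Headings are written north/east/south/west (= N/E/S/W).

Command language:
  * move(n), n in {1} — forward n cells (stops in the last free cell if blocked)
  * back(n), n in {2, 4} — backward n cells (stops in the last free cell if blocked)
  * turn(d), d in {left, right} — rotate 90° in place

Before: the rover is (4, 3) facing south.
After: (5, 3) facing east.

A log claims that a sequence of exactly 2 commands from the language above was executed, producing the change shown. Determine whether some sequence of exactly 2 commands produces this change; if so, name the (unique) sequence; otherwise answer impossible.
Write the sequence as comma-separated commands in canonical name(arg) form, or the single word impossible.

key: order matters: swapping turn(left) and move(1) lands elsewhere
start: (4, 3) facing south
t=1 turn(left) ⇒ (4, 3) facing east
t=2 move(1) ⇒ (5, 3) facing east
all 25 alternatives checked — unique.

turn(left), move(1)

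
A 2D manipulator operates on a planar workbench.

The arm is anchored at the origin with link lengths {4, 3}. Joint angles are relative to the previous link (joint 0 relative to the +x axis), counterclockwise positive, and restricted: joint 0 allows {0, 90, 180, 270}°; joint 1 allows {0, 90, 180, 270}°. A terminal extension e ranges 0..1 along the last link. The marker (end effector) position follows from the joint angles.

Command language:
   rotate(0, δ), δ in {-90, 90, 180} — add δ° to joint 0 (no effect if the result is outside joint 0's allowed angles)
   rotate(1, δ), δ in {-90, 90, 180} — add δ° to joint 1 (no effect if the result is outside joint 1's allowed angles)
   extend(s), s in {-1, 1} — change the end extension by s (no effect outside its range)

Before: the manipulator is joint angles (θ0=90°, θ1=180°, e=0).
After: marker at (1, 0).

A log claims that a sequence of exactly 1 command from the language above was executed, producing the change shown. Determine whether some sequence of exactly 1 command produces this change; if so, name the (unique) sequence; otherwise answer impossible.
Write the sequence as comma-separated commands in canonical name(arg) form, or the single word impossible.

t0: joint angles (θ0=90°, θ1=180°, e=0)
step 1 (rotate(0, -90)): joint angles (θ0=0°, θ1=180°, e=0)
uniquely the one of 8 1-step routes that fits.

rotate(0, -90)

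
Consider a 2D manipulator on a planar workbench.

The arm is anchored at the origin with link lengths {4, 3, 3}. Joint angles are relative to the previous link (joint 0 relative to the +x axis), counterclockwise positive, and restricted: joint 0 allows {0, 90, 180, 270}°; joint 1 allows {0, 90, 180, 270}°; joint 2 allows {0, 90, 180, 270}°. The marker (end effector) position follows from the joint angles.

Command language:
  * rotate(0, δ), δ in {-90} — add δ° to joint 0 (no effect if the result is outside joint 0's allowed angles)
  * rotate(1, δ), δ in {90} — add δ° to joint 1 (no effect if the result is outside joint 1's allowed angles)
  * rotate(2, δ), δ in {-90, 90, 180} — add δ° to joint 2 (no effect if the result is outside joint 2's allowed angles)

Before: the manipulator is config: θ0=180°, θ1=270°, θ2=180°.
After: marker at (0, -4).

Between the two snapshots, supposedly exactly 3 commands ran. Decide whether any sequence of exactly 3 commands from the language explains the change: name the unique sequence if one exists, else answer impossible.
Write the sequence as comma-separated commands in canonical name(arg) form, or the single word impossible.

rotate(0, -90), rotate(0, -90), rotate(0, -90)

t0: config: θ0=180°, θ1=270°, θ2=180°
step 1 (rotate(0, -90)): config: θ0=90°, θ1=270°, θ2=180°
step 2 (rotate(0, -90)): config: θ0=0°, θ1=270°, θ2=180°
step 3 (rotate(0, -90)): config: θ0=270°, θ1=270°, θ2=180°
no other 3-command option fits: unique.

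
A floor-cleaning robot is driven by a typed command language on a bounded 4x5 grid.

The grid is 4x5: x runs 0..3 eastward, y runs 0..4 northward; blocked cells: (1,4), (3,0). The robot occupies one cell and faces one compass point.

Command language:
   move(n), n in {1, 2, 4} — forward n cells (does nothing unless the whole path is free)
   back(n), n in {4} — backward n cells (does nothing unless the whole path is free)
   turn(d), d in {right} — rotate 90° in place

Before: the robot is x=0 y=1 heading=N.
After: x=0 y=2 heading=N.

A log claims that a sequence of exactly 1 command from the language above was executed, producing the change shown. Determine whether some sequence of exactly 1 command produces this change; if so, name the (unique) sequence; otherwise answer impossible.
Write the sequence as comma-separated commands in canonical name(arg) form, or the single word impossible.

key: still facing N — the one step turns nothing
begin: x=0 y=1 heading=N
t=1 move(1) ⇒ x=0 y=2 heading=N
no rival 1-sequence matches.

move(1)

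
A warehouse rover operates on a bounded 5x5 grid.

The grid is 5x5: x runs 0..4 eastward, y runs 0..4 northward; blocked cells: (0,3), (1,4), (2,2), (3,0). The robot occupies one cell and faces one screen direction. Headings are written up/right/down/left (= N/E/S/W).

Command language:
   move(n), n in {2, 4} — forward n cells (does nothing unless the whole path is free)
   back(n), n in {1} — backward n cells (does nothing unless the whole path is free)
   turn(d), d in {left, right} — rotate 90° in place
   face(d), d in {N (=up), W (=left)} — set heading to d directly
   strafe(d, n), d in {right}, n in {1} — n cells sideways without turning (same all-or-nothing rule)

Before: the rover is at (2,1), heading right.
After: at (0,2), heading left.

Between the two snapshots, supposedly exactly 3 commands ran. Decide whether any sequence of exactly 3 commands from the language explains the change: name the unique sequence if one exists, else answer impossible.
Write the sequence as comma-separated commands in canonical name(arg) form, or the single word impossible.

face(W), move(2), strafe(right, 1)

key: position moved to (0,2) AND the heading swung to W — translation plus rotation needed
from: at (2,1), heading right
t=1 face(W) ⇒ at (2,1), heading left
t=2 move(2) ⇒ at (0,1), heading left
t=3 strafe(right, 1) ⇒ at (0,2), heading left
no other 3-command option fits: unique.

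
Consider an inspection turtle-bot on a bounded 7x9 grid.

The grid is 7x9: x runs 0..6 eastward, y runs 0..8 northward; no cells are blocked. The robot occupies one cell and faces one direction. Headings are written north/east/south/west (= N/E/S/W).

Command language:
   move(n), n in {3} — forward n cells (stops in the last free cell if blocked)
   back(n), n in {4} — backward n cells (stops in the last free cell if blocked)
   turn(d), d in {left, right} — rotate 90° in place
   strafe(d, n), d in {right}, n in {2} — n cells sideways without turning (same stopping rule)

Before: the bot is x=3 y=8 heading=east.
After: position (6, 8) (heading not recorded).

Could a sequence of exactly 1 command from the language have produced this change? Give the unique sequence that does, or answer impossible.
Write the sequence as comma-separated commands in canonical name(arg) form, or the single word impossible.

initial: x=3 y=8 heading=east
1. move(3) → x=6 y=8 heading=east
uniquely the one of 5 1-step routes that fits.

move(3)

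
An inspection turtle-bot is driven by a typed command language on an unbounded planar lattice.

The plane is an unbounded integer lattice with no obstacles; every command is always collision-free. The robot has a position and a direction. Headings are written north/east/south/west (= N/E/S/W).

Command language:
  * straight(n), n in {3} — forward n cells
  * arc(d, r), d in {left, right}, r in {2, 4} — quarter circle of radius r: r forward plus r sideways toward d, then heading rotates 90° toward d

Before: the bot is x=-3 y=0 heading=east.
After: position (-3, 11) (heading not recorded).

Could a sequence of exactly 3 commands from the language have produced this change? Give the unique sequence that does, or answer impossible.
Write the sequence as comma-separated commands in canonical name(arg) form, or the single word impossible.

t0: x=-3 y=0 heading=east
1. arc(left, 4) → x=1 y=4 heading=north
2. straight(3) → x=1 y=7 heading=north
3. arc(left, 4) → x=-3 y=11 heading=west
uniquely the one of 125 3-step routes that fits.

arc(left, 4), straight(3), arc(left, 4)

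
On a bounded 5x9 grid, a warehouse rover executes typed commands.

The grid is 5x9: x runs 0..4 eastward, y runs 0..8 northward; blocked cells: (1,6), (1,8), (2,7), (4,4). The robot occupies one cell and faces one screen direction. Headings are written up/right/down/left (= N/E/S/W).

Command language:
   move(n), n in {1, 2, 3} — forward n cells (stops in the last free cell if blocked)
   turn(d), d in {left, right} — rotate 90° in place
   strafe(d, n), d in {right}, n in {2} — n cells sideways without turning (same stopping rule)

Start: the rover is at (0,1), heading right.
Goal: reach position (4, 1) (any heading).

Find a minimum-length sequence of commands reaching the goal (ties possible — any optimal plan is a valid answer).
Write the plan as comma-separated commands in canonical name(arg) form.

move(1), move(3)

begin: at (0,1), heading right
t=1 move(1) ⇒ at (1,1), heading right
t=2 move(3) ⇒ at (4,1), heading right
no 1-step plan works, so 2 is optimal.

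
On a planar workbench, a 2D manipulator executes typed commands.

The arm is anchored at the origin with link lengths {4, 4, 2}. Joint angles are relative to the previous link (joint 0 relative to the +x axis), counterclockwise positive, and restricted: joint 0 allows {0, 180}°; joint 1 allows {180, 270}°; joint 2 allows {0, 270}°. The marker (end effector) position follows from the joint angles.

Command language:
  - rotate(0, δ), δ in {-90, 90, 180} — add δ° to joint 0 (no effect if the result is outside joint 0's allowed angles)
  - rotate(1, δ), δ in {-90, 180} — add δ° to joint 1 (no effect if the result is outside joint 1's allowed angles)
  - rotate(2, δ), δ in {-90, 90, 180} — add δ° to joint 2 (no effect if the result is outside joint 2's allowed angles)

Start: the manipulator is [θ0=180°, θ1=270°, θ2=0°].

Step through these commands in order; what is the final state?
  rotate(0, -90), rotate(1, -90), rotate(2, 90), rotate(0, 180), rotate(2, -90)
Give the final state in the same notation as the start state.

start: [θ0=180°, θ1=270°, θ2=0°]
[1] after rotate(0, -90): [θ0=180°, θ1=270°, θ2=0°]
[2] after rotate(1, -90): [θ0=180°, θ1=180°, θ2=0°]
[3] after rotate(2, 90): [θ0=180°, θ1=180°, θ2=0°]
[4] after rotate(0, 180): [θ0=0°, θ1=180°, θ2=0°]
[5] after rotate(2, -90): [θ0=0°, θ1=180°, θ2=270°]

[θ0=0°, θ1=180°, θ2=270°]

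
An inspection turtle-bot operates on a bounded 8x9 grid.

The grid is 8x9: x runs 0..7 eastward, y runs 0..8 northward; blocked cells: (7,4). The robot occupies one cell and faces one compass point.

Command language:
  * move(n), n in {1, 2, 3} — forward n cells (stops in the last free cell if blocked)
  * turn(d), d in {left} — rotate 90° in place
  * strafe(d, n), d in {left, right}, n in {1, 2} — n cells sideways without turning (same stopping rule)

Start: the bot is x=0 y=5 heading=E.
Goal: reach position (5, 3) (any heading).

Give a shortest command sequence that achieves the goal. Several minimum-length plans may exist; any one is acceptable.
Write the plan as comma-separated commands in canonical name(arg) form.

move(3), strafe(right, 2), move(2)

t0: x=0 y=5 heading=E
t=1 move(3) ⇒ x=3 y=5 heading=E
t=2 strafe(right, 2) ⇒ x=3 y=3 heading=E
t=3 move(2) ⇒ x=5 y=3 heading=E
no 2-step plan works, so 3 is optimal.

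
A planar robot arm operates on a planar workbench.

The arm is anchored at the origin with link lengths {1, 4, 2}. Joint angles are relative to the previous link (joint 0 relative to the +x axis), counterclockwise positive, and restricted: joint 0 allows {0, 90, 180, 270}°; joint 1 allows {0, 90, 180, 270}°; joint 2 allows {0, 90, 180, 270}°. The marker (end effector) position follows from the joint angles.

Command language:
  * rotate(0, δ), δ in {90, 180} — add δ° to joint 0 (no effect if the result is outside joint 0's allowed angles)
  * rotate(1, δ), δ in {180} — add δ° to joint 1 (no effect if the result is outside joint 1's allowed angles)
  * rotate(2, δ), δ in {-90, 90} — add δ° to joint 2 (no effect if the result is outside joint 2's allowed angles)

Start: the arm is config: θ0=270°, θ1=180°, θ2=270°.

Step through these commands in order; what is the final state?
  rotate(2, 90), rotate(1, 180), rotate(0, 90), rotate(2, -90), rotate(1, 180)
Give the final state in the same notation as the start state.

t0: config: θ0=270°, θ1=180°, θ2=270°
step 1 (rotate(2, 90)): config: θ0=270°, θ1=180°, θ2=0°
step 2 (rotate(1, 180)): config: θ0=270°, θ1=0°, θ2=0°
step 3 (rotate(0, 90)): config: θ0=0°, θ1=0°, θ2=0°
step 4 (rotate(2, -90)): config: θ0=0°, θ1=0°, θ2=270°
step 5 (rotate(1, 180)): config: θ0=0°, θ1=180°, θ2=270°

config: θ0=0°, θ1=180°, θ2=270°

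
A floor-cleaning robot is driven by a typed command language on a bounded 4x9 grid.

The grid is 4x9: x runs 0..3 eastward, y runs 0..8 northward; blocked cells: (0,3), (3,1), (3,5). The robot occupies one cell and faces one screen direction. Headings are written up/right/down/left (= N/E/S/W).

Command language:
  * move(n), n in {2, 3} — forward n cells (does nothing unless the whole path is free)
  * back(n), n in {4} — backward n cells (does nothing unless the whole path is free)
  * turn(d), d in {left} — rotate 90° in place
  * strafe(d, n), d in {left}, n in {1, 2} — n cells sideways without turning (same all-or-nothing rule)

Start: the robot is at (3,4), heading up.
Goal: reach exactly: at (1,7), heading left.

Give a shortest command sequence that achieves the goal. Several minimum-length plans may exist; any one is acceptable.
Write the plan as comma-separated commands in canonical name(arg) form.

strafe(left, 2), move(3), turn(left)

t0: at (3,4), heading up
1. strafe(left, 2) → at (1,4), heading up
2. move(3) → at (1,7), heading up
3. turn(left) → at (1,7), heading left
minimal: 3 command(s), checked below 3.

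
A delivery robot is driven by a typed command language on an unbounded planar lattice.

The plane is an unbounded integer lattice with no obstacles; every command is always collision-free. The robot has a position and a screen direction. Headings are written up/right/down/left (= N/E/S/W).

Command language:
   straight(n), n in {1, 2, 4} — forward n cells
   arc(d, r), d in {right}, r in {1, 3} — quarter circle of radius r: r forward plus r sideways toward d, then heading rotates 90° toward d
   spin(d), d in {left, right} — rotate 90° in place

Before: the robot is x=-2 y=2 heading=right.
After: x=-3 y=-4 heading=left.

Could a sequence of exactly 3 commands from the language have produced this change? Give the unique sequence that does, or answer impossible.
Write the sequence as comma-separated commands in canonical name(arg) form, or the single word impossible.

key: cell and facing (now W) both changed — the 3 commands mix motion and turning
start: x=-2 y=2 heading=right
1. arc(right, 3) → x=1 y=-1 heading=down
2. arc(right, 3) → x=-2 y=-4 heading=left
3. straight(1) → x=-3 y=-4 heading=left
no rival 3-sequence matches.

arc(right, 3), arc(right, 3), straight(1)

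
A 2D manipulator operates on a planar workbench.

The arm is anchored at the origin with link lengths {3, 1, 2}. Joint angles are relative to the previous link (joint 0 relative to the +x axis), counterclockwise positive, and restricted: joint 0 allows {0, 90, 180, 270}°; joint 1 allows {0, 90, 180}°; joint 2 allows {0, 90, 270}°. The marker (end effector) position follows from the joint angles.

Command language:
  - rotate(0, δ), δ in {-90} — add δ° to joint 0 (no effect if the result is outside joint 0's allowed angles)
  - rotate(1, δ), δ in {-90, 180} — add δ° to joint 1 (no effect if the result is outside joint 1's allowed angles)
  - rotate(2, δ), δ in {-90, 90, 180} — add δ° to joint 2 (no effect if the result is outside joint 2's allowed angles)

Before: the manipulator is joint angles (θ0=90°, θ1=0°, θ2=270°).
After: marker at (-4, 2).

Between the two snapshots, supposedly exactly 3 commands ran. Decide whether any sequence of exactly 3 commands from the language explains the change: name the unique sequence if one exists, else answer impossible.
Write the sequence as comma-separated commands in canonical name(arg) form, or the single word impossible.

rotate(0, -90), rotate(0, -90), rotate(0, -90)

initial: joint angles (θ0=90°, θ1=0°, θ2=270°)
step 1 (rotate(0, -90)): joint angles (θ0=0°, θ1=0°, θ2=270°)
step 2 (rotate(0, -90)): joint angles (θ0=270°, θ1=0°, θ2=270°)
step 3 (rotate(0, -90)): joint angles (θ0=180°, θ1=0°, θ2=270°)
no rival 3-sequence matches.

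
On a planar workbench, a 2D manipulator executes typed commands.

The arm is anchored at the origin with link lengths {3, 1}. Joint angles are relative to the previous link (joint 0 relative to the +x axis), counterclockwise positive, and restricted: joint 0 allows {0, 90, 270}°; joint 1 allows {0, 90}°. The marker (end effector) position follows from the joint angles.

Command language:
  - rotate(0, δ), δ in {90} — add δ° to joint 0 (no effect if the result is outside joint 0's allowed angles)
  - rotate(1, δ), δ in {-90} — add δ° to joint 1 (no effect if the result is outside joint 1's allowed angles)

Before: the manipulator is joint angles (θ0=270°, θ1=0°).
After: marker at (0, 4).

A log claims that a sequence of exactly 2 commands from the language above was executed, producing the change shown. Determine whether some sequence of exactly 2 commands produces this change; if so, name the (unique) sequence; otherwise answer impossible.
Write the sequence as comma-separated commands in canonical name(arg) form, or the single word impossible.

rotate(0, 90), rotate(0, 90)

begin: joint angles (θ0=270°, θ1=0°)
step 1 (rotate(0, 90)): joint angles (θ0=0°, θ1=0°)
step 2 (rotate(0, 90)): joint angles (θ0=90°, θ1=0°)
no other 2-command option fits: unique.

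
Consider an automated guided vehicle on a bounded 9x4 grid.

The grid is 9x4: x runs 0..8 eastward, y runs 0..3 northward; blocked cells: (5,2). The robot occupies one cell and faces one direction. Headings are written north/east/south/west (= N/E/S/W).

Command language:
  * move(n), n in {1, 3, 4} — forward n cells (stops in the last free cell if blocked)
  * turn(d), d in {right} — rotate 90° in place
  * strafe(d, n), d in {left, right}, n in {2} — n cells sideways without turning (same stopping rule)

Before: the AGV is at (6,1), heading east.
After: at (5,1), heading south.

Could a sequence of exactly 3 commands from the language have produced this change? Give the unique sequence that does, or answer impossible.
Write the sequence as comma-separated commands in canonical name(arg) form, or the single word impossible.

key: position moved to (5,1) AND the heading swung to S — translation plus rotation needed
initial: at (6,1), heading east
[1] after move(1): at (7,1), heading east
[2] after turn(right): at (7,1), heading south
[3] after strafe(right, 2): at (5,1), heading south
no other 3-command option fits: unique.

move(1), turn(right), strafe(right, 2)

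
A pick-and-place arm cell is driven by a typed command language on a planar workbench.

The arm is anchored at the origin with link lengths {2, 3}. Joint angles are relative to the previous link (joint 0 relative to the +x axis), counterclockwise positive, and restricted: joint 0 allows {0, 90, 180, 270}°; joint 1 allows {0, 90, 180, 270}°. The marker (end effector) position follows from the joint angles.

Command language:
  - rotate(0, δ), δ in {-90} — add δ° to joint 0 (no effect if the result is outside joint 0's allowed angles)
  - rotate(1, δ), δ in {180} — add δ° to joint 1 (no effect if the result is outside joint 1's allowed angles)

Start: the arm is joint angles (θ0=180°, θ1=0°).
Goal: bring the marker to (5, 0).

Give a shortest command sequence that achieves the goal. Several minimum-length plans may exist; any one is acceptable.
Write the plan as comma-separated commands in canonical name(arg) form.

from: joint angles (θ0=180°, θ1=0°)
1. rotate(0, -90) → joint angles (θ0=90°, θ1=0°)
2. rotate(0, -90) → joint angles (θ0=0°, θ1=0°)
minimal: 2 command(s), checked below 2.

rotate(0, -90), rotate(0, -90)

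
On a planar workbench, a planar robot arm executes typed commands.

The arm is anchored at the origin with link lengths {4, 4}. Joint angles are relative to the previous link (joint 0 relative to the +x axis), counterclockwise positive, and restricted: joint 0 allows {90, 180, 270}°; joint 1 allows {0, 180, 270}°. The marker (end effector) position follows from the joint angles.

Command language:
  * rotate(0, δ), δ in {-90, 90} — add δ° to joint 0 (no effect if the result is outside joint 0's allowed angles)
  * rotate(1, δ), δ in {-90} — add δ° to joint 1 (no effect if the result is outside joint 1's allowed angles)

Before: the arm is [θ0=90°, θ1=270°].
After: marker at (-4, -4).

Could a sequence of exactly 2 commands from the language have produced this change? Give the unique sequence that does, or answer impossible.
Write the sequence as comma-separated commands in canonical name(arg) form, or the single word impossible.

rotate(0, 90), rotate(0, 90)

begin: [θ0=90°, θ1=270°]
[1] after rotate(0, 90): [θ0=180°, θ1=270°]
[2] after rotate(0, 90): [θ0=270°, θ1=270°]
no rival 2-sequence matches.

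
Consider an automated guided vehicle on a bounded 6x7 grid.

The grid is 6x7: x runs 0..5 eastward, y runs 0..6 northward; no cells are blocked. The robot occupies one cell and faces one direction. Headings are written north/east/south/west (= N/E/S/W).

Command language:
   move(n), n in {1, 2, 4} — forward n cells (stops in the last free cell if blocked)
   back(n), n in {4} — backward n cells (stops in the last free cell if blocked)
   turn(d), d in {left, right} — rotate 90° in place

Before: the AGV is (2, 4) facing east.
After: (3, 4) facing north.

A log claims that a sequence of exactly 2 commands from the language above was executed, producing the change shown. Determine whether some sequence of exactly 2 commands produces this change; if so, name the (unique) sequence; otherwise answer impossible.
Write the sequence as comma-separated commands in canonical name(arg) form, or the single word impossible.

key: position moved to (3,4) AND the heading swung to N — translation plus rotation needed
start: (2, 4) facing east
1. move(1) → (3, 4) facing east
2. turn(left) → (3, 4) facing north
uniquely the one of 36 2-step routes that fits.

move(1), turn(left)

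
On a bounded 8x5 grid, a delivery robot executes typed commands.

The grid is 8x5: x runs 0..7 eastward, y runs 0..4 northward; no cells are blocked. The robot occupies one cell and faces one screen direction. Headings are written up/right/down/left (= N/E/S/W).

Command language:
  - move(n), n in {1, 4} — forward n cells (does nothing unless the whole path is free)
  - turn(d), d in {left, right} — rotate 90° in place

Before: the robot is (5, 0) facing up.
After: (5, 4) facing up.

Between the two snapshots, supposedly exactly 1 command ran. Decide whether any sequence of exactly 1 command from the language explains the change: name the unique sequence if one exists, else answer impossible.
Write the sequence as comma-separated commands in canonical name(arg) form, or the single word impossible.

key: still facing N — the one step turns nothing
from: (5, 0) facing up
[1] after move(4): (5, 4) facing up
no other 1-command option fits: unique.

move(4)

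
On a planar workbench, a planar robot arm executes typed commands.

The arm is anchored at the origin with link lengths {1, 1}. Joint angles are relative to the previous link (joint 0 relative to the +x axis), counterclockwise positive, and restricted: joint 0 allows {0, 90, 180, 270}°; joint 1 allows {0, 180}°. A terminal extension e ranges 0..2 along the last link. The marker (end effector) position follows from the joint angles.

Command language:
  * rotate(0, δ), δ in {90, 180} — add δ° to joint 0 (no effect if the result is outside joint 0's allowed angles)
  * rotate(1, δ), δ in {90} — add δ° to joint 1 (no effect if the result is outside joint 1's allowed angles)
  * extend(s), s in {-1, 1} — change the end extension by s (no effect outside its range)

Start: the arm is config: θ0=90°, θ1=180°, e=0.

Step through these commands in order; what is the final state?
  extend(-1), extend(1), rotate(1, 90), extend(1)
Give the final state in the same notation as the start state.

config: θ0=90°, θ1=180°, e=2

from: config: θ0=90°, θ1=180°, e=0
[1] after extend(-1): config: θ0=90°, θ1=180°, e=0
[2] after extend(1): config: θ0=90°, θ1=180°, e=1
[3] after rotate(1, 90): config: θ0=90°, θ1=180°, e=1
[4] after extend(1): config: θ0=90°, θ1=180°, e=2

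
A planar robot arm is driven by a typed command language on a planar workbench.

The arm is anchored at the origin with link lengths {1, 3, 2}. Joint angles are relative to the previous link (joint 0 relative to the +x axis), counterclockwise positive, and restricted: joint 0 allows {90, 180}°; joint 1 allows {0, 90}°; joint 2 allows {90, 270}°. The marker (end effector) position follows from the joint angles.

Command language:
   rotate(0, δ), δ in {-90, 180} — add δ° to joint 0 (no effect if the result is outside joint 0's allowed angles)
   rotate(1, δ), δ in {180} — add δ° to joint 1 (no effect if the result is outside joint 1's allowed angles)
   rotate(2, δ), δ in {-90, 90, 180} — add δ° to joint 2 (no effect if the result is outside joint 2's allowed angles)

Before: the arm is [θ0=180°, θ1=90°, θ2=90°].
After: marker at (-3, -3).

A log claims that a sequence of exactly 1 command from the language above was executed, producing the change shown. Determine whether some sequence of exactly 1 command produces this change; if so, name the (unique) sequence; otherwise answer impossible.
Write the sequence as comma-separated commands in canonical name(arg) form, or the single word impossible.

rotate(2, 180)

start: [θ0=180°, θ1=90°, θ2=90°]
[1] after rotate(2, 180): [θ0=180°, θ1=90°, θ2=270°]
no other 1-command option fits: unique.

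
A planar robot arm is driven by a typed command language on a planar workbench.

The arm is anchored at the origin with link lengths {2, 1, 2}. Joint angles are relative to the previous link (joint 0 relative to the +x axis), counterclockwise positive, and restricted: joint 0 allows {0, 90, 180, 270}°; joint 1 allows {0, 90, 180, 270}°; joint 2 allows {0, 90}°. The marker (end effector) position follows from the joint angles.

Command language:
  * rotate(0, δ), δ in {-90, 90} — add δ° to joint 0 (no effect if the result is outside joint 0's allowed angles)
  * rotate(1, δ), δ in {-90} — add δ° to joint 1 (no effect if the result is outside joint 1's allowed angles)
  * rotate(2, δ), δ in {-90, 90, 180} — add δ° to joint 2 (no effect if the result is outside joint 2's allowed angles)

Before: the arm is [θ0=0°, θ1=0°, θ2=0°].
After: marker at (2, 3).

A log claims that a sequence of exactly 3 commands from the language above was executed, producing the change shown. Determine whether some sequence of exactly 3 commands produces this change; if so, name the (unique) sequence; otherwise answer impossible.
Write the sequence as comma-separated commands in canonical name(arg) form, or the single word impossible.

from: [θ0=0°, θ1=0°, θ2=0°]
[1] after rotate(1, -90): [θ0=0°, θ1=270°, θ2=0°]
[2] after rotate(1, -90): [θ0=0°, θ1=180°, θ2=0°]
[3] after rotate(1, -90): [θ0=0°, θ1=90°, θ2=0°]
no rival 3-sequence matches.

rotate(1, -90), rotate(1, -90), rotate(1, -90)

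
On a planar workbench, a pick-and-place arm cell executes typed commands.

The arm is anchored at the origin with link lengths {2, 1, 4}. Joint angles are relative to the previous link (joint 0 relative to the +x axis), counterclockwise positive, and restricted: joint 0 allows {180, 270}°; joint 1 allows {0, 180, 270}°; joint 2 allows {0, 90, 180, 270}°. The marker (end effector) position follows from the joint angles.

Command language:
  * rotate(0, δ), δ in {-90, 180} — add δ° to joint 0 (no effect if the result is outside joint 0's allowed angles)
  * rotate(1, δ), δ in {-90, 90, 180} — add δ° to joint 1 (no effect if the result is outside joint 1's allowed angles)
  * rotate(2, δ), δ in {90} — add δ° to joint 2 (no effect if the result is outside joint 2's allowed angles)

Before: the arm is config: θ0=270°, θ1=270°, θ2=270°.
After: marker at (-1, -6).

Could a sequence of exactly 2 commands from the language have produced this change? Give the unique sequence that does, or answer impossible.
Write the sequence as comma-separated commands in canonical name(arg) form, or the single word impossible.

rotate(2, 90), rotate(2, 90)

initial: config: θ0=270°, θ1=270°, θ2=270°
step 1 (rotate(2, 90)): config: θ0=270°, θ1=270°, θ2=0°
step 2 (rotate(2, 90)): config: θ0=270°, θ1=270°, θ2=90°
no rival 2-sequence matches.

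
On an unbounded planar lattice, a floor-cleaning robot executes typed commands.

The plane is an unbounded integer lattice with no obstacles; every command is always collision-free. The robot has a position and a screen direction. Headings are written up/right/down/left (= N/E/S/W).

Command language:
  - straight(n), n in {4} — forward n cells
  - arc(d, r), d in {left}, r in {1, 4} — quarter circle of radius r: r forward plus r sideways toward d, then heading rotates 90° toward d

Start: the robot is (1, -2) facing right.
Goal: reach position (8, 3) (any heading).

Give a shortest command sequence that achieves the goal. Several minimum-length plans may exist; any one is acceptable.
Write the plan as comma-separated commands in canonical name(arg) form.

straight(4), arc(left, 4), arc(left, 1)

initial: (1, -2) facing right
1. straight(4) → (5, -2) facing right
2. arc(left, 4) → (9, 2) facing up
3. arc(left, 1) → (8, 3) facing left
minimal: 3 command(s), checked below 3.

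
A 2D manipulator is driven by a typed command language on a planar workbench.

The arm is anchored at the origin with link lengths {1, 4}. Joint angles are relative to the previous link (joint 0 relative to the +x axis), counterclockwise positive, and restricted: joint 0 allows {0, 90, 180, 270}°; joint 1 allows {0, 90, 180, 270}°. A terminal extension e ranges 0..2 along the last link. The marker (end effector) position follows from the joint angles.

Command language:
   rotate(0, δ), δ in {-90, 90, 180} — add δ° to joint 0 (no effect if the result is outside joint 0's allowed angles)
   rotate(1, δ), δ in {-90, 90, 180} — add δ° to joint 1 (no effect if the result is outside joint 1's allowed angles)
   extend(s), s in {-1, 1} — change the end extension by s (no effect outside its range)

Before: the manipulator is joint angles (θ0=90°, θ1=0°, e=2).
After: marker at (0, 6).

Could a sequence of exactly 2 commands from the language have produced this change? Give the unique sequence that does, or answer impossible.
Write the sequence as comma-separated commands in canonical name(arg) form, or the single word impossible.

key: running extend(-1) before extend(1) would end elsewhere — order is forced
start: joint angles (θ0=90°, θ1=0°, e=2)
step 1 (extend(1)): joint angles (θ0=90°, θ1=0°, e=2)
step 2 (extend(-1)): joint angles (θ0=90°, θ1=0°, e=1)
uniquely the one of 64 2-step routes that fits.

extend(1), extend(-1)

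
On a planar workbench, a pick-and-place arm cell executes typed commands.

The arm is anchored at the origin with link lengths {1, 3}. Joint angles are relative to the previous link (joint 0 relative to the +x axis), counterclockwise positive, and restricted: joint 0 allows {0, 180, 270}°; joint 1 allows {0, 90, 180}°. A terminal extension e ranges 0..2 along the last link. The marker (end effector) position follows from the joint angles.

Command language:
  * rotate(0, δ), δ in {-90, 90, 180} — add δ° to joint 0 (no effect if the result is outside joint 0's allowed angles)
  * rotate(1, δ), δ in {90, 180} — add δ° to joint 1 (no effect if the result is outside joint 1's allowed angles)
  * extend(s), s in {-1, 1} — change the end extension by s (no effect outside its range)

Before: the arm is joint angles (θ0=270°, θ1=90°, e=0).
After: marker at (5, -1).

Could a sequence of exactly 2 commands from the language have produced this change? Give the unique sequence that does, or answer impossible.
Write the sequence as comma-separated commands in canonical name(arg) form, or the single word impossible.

extend(1), extend(1)

start: joint angles (θ0=270°, θ1=90°, e=0)
t=1 extend(1) ⇒ joint angles (θ0=270°, θ1=90°, e=1)
t=2 extend(1) ⇒ joint angles (θ0=270°, θ1=90°, e=2)
all 49 alternatives checked — unique.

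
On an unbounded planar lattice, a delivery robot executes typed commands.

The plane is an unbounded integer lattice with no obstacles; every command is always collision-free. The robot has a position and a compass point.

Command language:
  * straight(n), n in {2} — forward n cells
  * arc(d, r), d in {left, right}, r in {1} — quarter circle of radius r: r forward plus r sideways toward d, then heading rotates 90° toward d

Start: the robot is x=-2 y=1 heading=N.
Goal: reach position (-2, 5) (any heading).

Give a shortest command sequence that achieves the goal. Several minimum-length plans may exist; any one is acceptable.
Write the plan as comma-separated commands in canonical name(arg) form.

straight(2), straight(2)

begin: x=-2 y=1 heading=N
[1] after straight(2): x=-2 y=3 heading=N
[2] after straight(2): x=-2 y=5 heading=N
no 1-step plan works, so 2 is optimal.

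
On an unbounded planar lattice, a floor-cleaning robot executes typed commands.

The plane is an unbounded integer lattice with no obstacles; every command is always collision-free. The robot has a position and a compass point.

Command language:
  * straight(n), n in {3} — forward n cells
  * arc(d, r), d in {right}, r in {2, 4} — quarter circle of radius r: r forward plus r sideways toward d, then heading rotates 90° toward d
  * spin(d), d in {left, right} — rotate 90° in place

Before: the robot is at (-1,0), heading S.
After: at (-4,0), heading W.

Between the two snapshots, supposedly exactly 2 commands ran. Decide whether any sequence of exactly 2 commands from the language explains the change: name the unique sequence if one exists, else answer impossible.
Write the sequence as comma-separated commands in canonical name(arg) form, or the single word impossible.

key: running straight(3) before spin(right) would end elsewhere — order is forced
from: at (-1,0), heading S
[1] after spin(right): at (-1,0), heading W
[2] after straight(3): at (-4,0), heading W
no other 2-command option fits: unique.

spin(right), straight(3)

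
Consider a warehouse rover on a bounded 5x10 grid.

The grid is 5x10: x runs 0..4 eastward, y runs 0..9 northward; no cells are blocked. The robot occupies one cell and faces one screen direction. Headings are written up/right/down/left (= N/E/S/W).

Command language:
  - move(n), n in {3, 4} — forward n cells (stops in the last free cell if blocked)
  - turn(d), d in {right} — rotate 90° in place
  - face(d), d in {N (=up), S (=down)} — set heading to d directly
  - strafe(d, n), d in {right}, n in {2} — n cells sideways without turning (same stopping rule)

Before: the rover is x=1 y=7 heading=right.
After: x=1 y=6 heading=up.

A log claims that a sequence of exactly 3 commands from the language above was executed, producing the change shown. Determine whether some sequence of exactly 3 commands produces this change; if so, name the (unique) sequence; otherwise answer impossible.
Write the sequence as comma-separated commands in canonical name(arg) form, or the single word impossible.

impossible

no 3-step route produces this change.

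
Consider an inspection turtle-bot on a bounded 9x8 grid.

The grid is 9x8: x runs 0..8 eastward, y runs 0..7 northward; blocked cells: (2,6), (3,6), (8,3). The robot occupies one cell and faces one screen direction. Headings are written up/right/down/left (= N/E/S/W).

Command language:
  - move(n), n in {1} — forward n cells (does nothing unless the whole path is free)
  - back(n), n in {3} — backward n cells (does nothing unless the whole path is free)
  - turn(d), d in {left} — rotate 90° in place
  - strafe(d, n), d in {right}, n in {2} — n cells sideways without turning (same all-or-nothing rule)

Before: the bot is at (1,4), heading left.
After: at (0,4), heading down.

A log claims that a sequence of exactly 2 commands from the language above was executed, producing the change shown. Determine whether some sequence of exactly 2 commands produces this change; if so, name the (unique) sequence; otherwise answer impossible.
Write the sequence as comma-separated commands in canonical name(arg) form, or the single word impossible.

key: position moved to (0,4) AND the heading swung to S — translation plus rotation needed
from: at (1,4), heading left
[1] after move(1): at (0,4), heading left
[2] after turn(left): at (0,4), heading down
uniquely the one of 16 2-step routes that fits.

move(1), turn(left)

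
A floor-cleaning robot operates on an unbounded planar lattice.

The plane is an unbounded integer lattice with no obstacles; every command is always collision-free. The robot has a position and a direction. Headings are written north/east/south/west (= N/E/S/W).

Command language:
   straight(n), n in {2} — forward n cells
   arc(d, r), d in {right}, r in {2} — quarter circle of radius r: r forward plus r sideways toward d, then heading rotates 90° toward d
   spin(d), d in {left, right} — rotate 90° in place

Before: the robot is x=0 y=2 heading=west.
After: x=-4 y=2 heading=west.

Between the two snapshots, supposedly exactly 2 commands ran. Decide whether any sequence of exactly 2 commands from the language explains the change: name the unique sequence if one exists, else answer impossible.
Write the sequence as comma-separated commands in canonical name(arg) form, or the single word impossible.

straight(2), straight(2)

key: heading stays W — no command in the sequence turns
from: x=0 y=2 heading=west
t=1 straight(2) ⇒ x=-2 y=2 heading=west
t=2 straight(2) ⇒ x=-4 y=2 heading=west
no other 2-command option fits: unique.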